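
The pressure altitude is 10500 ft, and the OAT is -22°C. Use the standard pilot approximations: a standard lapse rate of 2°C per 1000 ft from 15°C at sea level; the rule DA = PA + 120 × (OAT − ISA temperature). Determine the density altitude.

8580 ft

ISA temperature at 10500 ft = 15 − 2 × (10500/1000) = -6°C.
ISA deviation = -22 − (-6) = -16°C.
Density altitude = 10500 + 120 × (-16) = 10500 + (-1920) = 8580 ft.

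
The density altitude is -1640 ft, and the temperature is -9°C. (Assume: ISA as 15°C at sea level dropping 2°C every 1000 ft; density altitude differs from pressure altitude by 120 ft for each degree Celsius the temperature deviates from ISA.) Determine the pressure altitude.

DA = PA + 120 × (OAT − (15 − 2·PA/1000)) = PA + 120·OAT − 1800 + 0.24·PA = 1.24·PA + 120·OAT − 1800.
So 1.24·PA = -1640 − 120 × (-9) + 1800 = 1240.
PA = 1240 / 1.24 = 1000 ft.

1000 ft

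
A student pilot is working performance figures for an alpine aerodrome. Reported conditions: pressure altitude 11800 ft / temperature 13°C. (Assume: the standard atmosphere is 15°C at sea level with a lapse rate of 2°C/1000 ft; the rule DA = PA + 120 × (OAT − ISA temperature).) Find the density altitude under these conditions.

14392 ft

ISA temperature at 11800 ft = 15 − 2 × (11800/1000) = -8.6°C.
ISA deviation = 13 − (-8.6) = +21.6°C.
Density altitude = 11800 + 120 × (21.6) = 11800 + (+2592) = 14392 ft.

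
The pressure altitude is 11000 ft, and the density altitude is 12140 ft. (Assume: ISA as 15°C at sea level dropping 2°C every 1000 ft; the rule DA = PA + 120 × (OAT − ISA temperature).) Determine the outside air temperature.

Density altitude − pressure altitude = 12140 − 11000 = +1140 ft.
At 120 ft/°C that is an ISA deviation of 1140/120 = +9.5°C.
ISA temperature at 11000 ft = 15 − 2 × (11000/1000) = -7°C.
OAT = ISA + deviation = -7 + (+9.5) = 2.5°C.

2.5°C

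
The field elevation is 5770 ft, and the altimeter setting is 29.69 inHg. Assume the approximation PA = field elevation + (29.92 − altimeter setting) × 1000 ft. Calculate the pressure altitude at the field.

Pressure correction = (29.92 − 29.69) × 1000 = +230 ft.
Pressure altitude = 5770 + (+230) = 6000 ft.

6000 ft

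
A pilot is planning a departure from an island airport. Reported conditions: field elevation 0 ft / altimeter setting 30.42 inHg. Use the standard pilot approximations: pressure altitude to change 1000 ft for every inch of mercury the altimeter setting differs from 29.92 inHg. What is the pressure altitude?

Pressure correction = (29.92 − 30.42) × 1000 = -500 ft.
Pressure altitude = 0 + (-500) = -500 ft.

-500 ft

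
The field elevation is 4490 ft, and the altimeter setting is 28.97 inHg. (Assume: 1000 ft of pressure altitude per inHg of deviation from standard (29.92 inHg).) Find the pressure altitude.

5440 ft

Pressure correction = (29.92 − 28.97) × 1000 = +950 ft.
Pressure altitude = 4490 + (+950) = 5440 ft.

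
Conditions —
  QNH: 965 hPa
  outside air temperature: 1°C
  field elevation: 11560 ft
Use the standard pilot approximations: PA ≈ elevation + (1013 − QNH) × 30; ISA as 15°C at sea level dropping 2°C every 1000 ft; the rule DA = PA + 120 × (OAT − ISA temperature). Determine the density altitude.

Pressure altitude = 11560 + (1013 − 965) × 30 = 11560 + (+1440) = 13000 ft.
ISA temperature at 13000 ft = 15 − 2 × (13000/1000) = -11°C.
ISA deviation = 1 − (-11) = +12°C.
Density altitude = 13000 + 120 × (12) = 14440 ft.

14440 ft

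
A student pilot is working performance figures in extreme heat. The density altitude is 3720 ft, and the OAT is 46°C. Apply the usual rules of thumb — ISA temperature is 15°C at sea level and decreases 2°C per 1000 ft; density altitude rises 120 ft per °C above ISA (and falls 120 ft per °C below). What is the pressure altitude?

0 ft

DA = PA + 120 × (OAT − (15 − 2·PA/1000)) = PA + 120·OAT − 1800 + 0.24·PA = 1.24·PA + 120·OAT − 1800.
So 1.24·PA = 3720 − 120 × 46 + 1800 = 0.
PA = 0 / 1.24 = 0 ft.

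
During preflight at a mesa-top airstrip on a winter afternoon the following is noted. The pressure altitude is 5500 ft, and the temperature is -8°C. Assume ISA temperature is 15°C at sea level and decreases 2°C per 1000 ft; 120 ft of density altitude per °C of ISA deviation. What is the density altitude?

4060 ft

ISA temperature at 5500 ft = 15 − 2 × (5500/1000) = 4°C.
ISA deviation = -8 − 4 = -12°C.
Density altitude = 5500 + 120 × (-12) = 5500 + (-1440) = 4060 ft.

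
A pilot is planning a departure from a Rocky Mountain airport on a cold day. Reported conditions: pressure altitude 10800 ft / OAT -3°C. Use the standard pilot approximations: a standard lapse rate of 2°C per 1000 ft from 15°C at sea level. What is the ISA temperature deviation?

ISA temperature at 10800 ft = 15 − 2 × (10800/1000) = -6.6°C.
Deviation = OAT − ISA = -3 − (-6.6) = +3.6°C.

ISA+3.6°C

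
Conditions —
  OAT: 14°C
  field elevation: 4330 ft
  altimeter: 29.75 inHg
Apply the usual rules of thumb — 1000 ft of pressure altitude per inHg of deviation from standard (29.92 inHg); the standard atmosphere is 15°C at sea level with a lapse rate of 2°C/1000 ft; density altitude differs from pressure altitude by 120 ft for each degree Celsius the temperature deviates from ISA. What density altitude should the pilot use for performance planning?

5460 ft

Pressure altitude = 4330 + (29.92 − 29.75) × 1000 = 4330 + (+170) = 4500 ft.
ISA temperature at 4500 ft = 15 − 2 × (4500/1000) = 6°C.
ISA deviation = 14 − 6 = +8°C.
Density altitude = 4500 + 120 × (8) = 5460 ft.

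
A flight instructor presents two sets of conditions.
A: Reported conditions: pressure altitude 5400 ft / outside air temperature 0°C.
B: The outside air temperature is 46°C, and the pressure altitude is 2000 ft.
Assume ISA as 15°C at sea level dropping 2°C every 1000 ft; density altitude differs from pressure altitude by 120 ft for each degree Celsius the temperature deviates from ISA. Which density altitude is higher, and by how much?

B by 1304 ft

A: ISA temp = 4.2°C, deviation -4.2°C, DA = 5400 + 120 × (-4.2) = 4896 ft.
B: ISA temp = 11°C, deviation +35°C, DA = 2000 + 120 × 35 = 6200 ft.
B is higher by 6200 − 4896 = 1304 ft.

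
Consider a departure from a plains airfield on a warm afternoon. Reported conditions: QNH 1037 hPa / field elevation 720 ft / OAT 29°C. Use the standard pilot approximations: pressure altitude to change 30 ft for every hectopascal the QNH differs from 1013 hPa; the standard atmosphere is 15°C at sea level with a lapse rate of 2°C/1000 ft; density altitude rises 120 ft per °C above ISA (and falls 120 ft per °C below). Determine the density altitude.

Pressure altitude = 720 + (1013 − 1037) × 30 = 720 + (-720) = 0 ft.
ISA temperature at 0 ft = 15 − 2 × (0/1000) = 15°C.
ISA deviation = 29 − 15 = +14°C.
Density altitude = 0 + 120 × (14) = 1680 ft.

1680 ft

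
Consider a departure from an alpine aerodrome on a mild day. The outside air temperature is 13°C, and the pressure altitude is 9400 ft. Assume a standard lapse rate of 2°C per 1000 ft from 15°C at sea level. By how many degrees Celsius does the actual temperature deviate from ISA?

ISA temperature at 9400 ft = 15 − 2 × (9400/1000) = -3.8°C.
Deviation = OAT − ISA = 13 − (-3.8) = +16.8°C.

ISA+16.8°C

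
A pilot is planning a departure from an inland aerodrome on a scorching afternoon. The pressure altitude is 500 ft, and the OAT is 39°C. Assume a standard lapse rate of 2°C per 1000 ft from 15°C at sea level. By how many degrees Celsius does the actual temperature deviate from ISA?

ISA+25°C

ISA temperature at 500 ft = 15 − 2 × (500/1000) = 14°C.
Deviation = OAT − ISA = 39 − 14 = +25°C.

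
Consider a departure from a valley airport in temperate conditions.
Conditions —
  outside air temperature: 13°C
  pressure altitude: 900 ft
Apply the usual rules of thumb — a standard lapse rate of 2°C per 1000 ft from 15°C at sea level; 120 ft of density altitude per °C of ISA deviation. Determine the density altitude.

ISA temperature at 900 ft = 15 − 2 × (900/1000) = 13.2°C.
ISA deviation = 13 − 13.2 = -0.2°C.
Density altitude = 900 + 120 × (-0.2) = 900 + (-24) = 876 ft.

876 ft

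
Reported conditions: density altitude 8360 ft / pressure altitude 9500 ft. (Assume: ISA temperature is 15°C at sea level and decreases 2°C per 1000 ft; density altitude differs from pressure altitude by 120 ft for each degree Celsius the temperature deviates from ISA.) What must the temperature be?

Density altitude − pressure altitude = 8360 − 9500 = -1140 ft.
At 120 ft/°C that is an ISA deviation of -1140/120 = -9.5°C.
ISA temperature at 9500 ft = 15 − 2 × (9500/1000) = -4°C.
OAT = ISA + deviation = -4 + (-9.5) = -13.5°C.

-13.5°C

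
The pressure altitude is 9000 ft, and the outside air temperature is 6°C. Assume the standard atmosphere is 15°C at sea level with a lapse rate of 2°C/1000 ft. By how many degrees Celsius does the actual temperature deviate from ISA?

ISA temperature at 9000 ft = 15 − 2 × (9000/1000) = -3°C.
Deviation = OAT − ISA = 6 − (-3) = +9°C.

ISA+9°C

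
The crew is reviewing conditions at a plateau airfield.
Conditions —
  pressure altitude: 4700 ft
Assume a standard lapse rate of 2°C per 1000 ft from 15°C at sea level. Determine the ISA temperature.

5.6°C

ISA temperature = 15 − 2 × (4700/1000) = 15 − 9.4 = 5.6°C.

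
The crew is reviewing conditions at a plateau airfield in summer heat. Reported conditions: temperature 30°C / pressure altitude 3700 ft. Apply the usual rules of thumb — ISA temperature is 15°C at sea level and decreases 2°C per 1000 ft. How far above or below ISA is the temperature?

ISA+22.4°C

ISA temperature at 3700 ft = 15 − 2 × (3700/1000) = 7.6°C.
Deviation = OAT − ISA = 30 − 7.6 = +22.4°C.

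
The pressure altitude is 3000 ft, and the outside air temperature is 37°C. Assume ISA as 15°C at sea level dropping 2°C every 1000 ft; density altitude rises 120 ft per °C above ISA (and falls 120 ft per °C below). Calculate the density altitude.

ISA temperature at 3000 ft = 15 − 2 × (3000/1000) = 9°C.
ISA deviation = 37 − 9 = +28°C.
Density altitude = 3000 + 120 × (28) = 3000 + (+3360) = 6360 ft.

6360 ft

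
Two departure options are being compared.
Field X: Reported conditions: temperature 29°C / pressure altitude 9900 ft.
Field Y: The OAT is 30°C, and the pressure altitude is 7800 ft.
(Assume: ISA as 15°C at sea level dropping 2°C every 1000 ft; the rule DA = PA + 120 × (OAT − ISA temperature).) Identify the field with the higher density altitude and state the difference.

Field X: ISA temp = -4.8°C, deviation +33.8°C, DA = 9900 + 120 × 33.8 = 13956 ft.
Field Y: ISA temp = -0.6°C, deviation +30.6°C, DA = 7800 + 120 × 30.6 = 11472 ft.
Field X is higher by 13956 − 11472 = 2484 ft.

Field X by 2484 ft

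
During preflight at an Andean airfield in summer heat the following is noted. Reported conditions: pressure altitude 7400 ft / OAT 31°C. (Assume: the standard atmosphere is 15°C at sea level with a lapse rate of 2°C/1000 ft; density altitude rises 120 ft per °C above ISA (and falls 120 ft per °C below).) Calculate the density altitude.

11096 ft

ISA temperature at 7400 ft = 15 − 2 × (7400/1000) = 0.2°C.
ISA deviation = 31 − 0.2 = +30.8°C.
Density altitude = 7400 + 120 × (30.8) = 7400 + (+3696) = 11096 ft.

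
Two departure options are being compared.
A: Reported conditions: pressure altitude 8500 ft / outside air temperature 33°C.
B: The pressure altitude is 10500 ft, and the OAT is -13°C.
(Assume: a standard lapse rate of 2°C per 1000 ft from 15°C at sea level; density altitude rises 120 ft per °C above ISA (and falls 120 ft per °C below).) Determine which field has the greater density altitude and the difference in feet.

A: ISA temp = -2°C, deviation +35°C, DA = 8500 + 120 × 35 = 12700 ft.
B: ISA temp = -6°C, deviation -7°C, DA = 10500 + 120 × (-7) = 9660 ft.
A is higher by 12700 − 9660 = 3040 ft.

A by 3040 ft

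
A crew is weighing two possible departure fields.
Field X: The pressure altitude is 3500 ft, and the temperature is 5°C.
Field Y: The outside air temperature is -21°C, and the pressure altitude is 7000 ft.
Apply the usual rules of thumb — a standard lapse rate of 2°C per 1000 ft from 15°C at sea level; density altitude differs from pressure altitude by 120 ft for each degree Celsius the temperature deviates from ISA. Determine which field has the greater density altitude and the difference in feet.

Field Y by 1220 ft

Field X: ISA temp = 8°C, deviation -3°C, DA = 3500 + 120 × (-3) = 3140 ft.
Field Y: ISA temp = 1°C, deviation -22°C, DA = 7000 + 120 × (-22) = 4360 ft.
Field Y is higher by 4360 − 3140 = 1220 ft.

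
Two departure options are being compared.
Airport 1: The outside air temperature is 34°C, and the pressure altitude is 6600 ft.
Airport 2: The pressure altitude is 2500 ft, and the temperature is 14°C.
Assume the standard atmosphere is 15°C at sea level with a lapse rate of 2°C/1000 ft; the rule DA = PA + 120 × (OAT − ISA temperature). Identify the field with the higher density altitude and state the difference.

Airport 1 by 7484 ft

Airport 1: ISA temp = 1.8°C, deviation +32.2°C, DA = 6600 + 120 × 32.2 = 10464 ft.
Airport 2: ISA temp = 10°C, deviation +4°C, DA = 2500 + 120 × 4 = 2980 ft.
Airport 1 is higher by 10464 − 2980 = 7484 ft.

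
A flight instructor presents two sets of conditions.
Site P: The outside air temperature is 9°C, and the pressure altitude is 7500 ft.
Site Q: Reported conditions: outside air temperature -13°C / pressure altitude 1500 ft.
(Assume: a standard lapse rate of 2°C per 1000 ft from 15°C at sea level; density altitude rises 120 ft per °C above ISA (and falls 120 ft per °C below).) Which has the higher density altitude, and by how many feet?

Site P: ISA temp = 0°C, deviation +9°C, DA = 7500 + 120 × 9 = 8580 ft.
Site Q: ISA temp = 12°C, deviation -25°C, DA = 1500 + 120 × (-25) = -1500 ft.
Site P is higher by 8580 − (-1500) = 10080 ft.

Site P by 10080 ft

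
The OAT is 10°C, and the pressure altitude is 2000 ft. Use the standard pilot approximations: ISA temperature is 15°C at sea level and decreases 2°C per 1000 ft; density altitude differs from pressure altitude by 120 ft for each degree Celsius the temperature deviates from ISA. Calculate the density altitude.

1880 ft

ISA temperature at 2000 ft = 15 − 2 × (2000/1000) = 11°C.
ISA deviation = 10 − 11 = -1°C.
Density altitude = 2000 + 120 × (-1) = 2000 + (-120) = 1880 ft.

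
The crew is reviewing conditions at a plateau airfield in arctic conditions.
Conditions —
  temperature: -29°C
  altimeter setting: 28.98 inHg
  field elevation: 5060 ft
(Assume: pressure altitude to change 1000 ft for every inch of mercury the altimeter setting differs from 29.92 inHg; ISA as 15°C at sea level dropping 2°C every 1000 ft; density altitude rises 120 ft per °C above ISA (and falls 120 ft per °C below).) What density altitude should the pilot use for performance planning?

Pressure altitude = 5060 + (29.92 − 28.98) × 1000 = 5060 + (+940) = 6000 ft.
ISA temperature at 6000 ft = 15 − 2 × (6000/1000) = 3°C.
ISA deviation = -29 − 3 = -32°C.
Density altitude = 6000 + 120 × (-32) = 2160 ft.

2160 ft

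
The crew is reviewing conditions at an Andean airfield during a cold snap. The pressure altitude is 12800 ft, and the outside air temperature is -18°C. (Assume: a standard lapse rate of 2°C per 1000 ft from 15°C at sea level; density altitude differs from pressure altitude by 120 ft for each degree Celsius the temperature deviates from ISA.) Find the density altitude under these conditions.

11912 ft

ISA temperature at 12800 ft = 15 − 2 × (12800/1000) = -10.6°C.
ISA deviation = -18 − (-10.6) = -7.4°C.
Density altitude = 12800 + 120 × (-7.4) = 12800 + (-888) = 11912 ft.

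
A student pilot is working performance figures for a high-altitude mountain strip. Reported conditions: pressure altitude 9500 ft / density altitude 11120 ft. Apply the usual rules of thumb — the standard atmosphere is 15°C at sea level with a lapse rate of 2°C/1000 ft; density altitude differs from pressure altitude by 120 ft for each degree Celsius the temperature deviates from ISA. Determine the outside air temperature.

Density altitude − pressure altitude = 11120 − 9500 = +1620 ft.
At 120 ft/°C that is an ISA deviation of 1620/120 = +13.5°C.
ISA temperature at 9500 ft = 15 − 2 × (9500/1000) = -4°C.
OAT = ISA + deviation = -4 + (+13.5) = 9.5°C.

9.5°C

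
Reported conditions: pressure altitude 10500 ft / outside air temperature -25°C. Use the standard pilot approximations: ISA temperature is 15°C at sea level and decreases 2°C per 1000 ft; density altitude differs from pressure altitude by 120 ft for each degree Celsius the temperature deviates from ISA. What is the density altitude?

ISA temperature at 10500 ft = 15 − 2 × (10500/1000) = -6°C.
ISA deviation = -25 − (-6) = -19°C.
Density altitude = 10500 + 120 × (-19) = 10500 + (-2280) = 8220 ft.

8220 ft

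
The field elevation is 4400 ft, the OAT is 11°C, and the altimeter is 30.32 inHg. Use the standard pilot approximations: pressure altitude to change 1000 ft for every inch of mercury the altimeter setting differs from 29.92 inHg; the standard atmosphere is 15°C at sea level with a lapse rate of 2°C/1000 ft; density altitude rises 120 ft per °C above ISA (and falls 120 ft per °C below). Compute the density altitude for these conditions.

Pressure altitude = 4400 + (29.92 − 30.32) × 1000 = 4400 + (-400) = 4000 ft.
ISA temperature at 4000 ft = 15 − 2 × (4000/1000) = 7°C.
ISA deviation = 11 − 7 = +4°C.
Density altitude = 4000 + 120 × (4) = 4480 ft.

4480 ft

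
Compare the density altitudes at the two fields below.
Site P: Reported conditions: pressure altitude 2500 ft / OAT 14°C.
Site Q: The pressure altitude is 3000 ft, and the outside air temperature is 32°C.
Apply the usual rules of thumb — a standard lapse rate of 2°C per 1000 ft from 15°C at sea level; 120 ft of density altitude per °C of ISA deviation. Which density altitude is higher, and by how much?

Site Q by 2780 ft

Site P: ISA temp = 10°C, deviation +4°C, DA = 2500 + 120 × 4 = 2980 ft.
Site Q: ISA temp = 9°C, deviation +23°C, DA = 3000 + 120 × 23 = 5760 ft.
Site Q is higher by 5760 − 2980 = 2780 ft.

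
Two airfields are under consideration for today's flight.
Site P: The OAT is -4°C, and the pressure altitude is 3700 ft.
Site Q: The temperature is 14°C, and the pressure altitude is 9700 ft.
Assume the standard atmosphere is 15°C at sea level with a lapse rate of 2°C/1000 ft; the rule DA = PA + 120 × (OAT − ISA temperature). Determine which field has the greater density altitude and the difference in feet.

Site Q by 9600 ft

Site P: ISA temp = 7.6°C, deviation -11.6°C, DA = 3700 + 120 × (-11.6) = 2308 ft.
Site Q: ISA temp = -4.4°C, deviation +18.4°C, DA = 9700 + 120 × 18.4 = 11908 ft.
Site Q is higher by 11908 − 2308 = 9600 ft.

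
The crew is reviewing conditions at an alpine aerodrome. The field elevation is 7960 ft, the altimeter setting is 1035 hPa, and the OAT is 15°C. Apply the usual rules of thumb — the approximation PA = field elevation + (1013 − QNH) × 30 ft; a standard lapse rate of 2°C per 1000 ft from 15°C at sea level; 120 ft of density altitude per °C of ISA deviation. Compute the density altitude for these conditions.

9052 ft

Pressure altitude = 7960 + (1013 − 1035) × 30 = 7960 + (-660) = 7300 ft.
ISA temperature at 7300 ft = 15 − 2 × (7300/1000) = 0.4°C.
ISA deviation = 15 − 0.4 = +14.6°C.
Density altitude = 7300 + 120 × (14.6) = 9052 ft.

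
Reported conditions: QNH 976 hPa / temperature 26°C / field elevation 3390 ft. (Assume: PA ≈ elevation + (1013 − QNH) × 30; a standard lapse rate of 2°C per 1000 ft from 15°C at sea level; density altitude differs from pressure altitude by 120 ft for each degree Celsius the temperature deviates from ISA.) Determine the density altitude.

Pressure altitude = 3390 + (1013 − 976) × 30 = 3390 + (+1110) = 4500 ft.
ISA temperature at 4500 ft = 15 − 2 × (4500/1000) = 6°C.
ISA deviation = 26 − 6 = +20°C.
Density altitude = 4500 + 120 × (20) = 6900 ft.

6900 ft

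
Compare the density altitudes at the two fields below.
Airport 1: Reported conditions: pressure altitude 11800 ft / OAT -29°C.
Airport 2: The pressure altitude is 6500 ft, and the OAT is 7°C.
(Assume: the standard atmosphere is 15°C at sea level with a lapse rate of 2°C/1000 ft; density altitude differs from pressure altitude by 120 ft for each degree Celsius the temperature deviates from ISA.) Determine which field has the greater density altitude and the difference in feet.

Airport 1 by 2252 ft

Airport 1: ISA temp = -8.6°C, deviation -20.4°C, DA = 11800 + 120 × (-20.4) = 9352 ft.
Airport 2: ISA temp = 2°C, deviation +5°C, DA = 6500 + 120 × 5 = 7100 ft.
Airport 1 is higher by 9352 − 7100 = 2252 ft.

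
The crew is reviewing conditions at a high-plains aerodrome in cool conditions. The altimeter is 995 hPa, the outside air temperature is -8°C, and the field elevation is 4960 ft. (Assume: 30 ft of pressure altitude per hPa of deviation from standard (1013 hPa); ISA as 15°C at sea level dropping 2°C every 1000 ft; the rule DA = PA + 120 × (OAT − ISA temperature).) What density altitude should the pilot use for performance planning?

Pressure altitude = 4960 + (1013 − 995) × 30 = 4960 + (+540) = 5500 ft.
ISA temperature at 5500 ft = 15 − 2 × (5500/1000) = 4°C.
ISA deviation = -8 − 4 = -12°C.
Density altitude = 5500 + 120 × (-12) = 4060 ft.

4060 ft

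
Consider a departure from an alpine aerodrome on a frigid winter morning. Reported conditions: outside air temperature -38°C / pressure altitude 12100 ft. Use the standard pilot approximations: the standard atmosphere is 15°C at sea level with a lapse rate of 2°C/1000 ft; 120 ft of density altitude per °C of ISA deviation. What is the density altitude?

ISA temperature at 12100 ft = 15 − 2 × (12100/1000) = -9.2°C.
ISA deviation = -38 − (-9.2) = -28.8°C.
Density altitude = 12100 + 120 × (-28.8) = 12100 + (-3456) = 8644 ft.

8644 ft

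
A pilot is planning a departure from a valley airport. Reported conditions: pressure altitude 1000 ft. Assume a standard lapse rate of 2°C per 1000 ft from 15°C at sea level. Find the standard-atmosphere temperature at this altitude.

ISA temperature = 15 − 2 × (1000/1000) = 15 − 2 = 13°C.

13°C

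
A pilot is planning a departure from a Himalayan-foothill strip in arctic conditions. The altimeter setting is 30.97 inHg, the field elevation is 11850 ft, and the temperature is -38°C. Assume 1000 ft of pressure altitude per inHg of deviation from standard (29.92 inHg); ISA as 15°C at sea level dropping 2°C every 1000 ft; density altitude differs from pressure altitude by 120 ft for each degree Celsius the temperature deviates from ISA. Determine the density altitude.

Pressure altitude = 11850 + (29.92 − 30.97) × 1000 = 11850 + (-1050) = 10800 ft.
ISA temperature at 10800 ft = 15 − 2 × (10800/1000) = -6.6°C.
ISA deviation = -38 − (-6.6) = -31.4°C.
Density altitude = 10800 + 120 × (-31.4) = 7032 ft.

7032 ft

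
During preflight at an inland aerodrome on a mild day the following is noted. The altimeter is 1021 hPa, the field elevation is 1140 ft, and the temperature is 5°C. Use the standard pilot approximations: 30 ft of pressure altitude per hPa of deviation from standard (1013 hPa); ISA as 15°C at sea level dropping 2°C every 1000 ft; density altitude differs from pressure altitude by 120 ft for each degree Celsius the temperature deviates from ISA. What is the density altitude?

Pressure altitude = 1140 + (1013 − 1021) × 30 = 1140 + (-240) = 900 ft.
ISA temperature at 900 ft = 15 − 2 × (900/1000) = 13.2°C.
ISA deviation = 5 − 13.2 = -8.2°C.
Density altitude = 900 + 120 × (-8.2) = -84 ft.

-84 ft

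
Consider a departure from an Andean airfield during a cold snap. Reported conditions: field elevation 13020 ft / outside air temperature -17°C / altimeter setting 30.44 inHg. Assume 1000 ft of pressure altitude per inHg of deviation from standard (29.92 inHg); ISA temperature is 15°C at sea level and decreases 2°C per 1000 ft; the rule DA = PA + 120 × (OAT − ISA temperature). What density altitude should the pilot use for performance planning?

Pressure altitude = 13020 + (29.92 − 30.44) × 1000 = 13020 + (-520) = 12500 ft.
ISA temperature at 12500 ft = 15 − 2 × (12500/1000) = -10°C.
ISA deviation = -17 − (-10) = -7°C.
Density altitude = 12500 + 120 × (-7) = 11660 ft.

11660 ft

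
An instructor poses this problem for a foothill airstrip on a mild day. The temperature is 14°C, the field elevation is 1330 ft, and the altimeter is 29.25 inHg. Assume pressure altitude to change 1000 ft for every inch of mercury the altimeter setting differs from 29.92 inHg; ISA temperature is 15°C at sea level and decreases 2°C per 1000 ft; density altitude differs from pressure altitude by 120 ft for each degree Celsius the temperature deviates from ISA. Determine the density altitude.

2360 ft

Pressure altitude = 1330 + (29.92 − 29.25) × 1000 = 1330 + (+670) = 2000 ft.
ISA temperature at 2000 ft = 15 − 2 × (2000/1000) = 11°C.
ISA deviation = 14 − 11 = +3°C.
Density altitude = 2000 + 120 × (3) = 2360 ft.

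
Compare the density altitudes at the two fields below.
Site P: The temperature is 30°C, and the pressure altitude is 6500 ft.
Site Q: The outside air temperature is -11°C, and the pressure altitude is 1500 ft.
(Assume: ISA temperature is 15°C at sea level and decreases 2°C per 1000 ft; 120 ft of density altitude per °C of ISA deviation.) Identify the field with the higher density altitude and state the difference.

Site P by 11120 ft

Site P: ISA temp = 2°C, deviation +28°C, DA = 6500 + 120 × 28 = 9860 ft.
Site Q: ISA temp = 12°C, deviation -23°C, DA = 1500 + 120 × (-23) = -1260 ft.
Site P is higher by 9860 − (-1260) = 11120 ft.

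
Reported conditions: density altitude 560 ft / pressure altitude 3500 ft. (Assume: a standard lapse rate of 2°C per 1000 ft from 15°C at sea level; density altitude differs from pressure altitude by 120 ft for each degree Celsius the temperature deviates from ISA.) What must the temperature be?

Density altitude − pressure altitude = 560 − 3500 = -2940 ft.
At 120 ft/°C that is an ISA deviation of -2940/120 = -24.5°C.
ISA temperature at 3500 ft = 15 − 2 × (3500/1000) = 8°C.
OAT = ISA + deviation = 8 + (-24.5) = -16.5°C.

-16.5°C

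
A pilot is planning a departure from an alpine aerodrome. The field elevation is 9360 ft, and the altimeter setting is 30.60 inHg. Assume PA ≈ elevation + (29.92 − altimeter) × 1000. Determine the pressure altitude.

Pressure correction = (29.92 − 30.60) × 1000 = -680 ft.
Pressure altitude = 9360 + (-680) = 8680 ft.

8680 ft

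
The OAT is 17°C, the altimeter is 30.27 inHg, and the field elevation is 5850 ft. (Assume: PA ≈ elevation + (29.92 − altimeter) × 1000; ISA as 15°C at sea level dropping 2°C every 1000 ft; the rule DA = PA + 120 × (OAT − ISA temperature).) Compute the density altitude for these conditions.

7060 ft

Pressure altitude = 5850 + (29.92 − 30.27) × 1000 = 5850 + (-350) = 5500 ft.
ISA temperature at 5500 ft = 15 − 2 × (5500/1000) = 4°C.
ISA deviation = 17 − 4 = +13°C.
Density altitude = 5500 + 120 × (13) = 7060 ft.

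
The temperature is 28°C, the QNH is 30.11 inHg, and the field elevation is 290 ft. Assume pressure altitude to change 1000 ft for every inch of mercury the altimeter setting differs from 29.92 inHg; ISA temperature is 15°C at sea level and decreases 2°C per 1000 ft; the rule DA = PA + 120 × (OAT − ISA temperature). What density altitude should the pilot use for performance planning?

1684 ft

Pressure altitude = 290 + (29.92 − 30.11) × 1000 = 290 + (-190) = 100 ft.
ISA temperature at 100 ft = 15 − 2 × (100/1000) = 14.8°C.
ISA deviation = 28 − 14.8 = +13.2°C.
Density altitude = 100 + 120 × (13.2) = 1684 ft.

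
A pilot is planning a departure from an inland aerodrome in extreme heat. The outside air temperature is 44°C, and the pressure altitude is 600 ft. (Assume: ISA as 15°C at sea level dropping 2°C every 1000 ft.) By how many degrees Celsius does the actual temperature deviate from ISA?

ISA temperature at 600 ft = 15 − 2 × (600/1000) = 13.8°C.
Deviation = OAT − ISA = 44 − 13.8 = +30.2°C.

ISA+30.2°C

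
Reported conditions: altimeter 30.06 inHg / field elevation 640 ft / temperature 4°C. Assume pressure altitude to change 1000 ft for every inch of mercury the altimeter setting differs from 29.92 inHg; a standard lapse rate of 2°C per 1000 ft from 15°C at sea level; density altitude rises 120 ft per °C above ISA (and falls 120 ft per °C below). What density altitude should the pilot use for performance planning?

-700 ft

Pressure altitude = 640 + (29.92 − 30.06) × 1000 = 640 + (-140) = 500 ft.
ISA temperature at 500 ft = 15 − 2 × (500/1000) = 14°C.
ISA deviation = 4 − 14 = -10°C.
Density altitude = 500 + 120 × (-10) = -700 ft.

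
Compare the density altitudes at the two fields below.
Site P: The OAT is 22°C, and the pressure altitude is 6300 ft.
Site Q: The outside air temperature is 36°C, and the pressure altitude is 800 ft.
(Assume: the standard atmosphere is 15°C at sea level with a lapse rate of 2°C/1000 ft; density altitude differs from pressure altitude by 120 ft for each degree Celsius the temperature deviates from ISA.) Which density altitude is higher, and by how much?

Site P: ISA temp = 2.4°C, deviation +19.6°C, DA = 6300 + 120 × 19.6 = 8652 ft.
Site Q: ISA temp = 13.4°C, deviation +22.6°C, DA = 800 + 120 × 22.6 = 3512 ft.
Site P is higher by 8652 − 3512 = 5140 ft.

Site P by 5140 ft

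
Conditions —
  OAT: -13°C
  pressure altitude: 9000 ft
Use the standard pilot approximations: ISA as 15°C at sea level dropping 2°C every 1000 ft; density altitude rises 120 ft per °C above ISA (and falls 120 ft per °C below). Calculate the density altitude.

7800 ft

ISA temperature at 9000 ft = 15 − 2 × (9000/1000) = -3°C.
ISA deviation = -13 − (-3) = -10°C.
Density altitude = 9000 + 120 × (-10) = 9000 + (-1200) = 7800 ft.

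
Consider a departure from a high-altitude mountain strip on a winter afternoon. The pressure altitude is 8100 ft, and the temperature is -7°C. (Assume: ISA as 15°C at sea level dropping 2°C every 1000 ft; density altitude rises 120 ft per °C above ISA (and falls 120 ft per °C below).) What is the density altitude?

ISA temperature at 8100 ft = 15 − 2 × (8100/1000) = -1.2°C.
ISA deviation = -7 − (-1.2) = -5.8°C.
Density altitude = 8100 + 120 × (-5.8) = 8100 + (-696) = 7404 ft.

7404 ft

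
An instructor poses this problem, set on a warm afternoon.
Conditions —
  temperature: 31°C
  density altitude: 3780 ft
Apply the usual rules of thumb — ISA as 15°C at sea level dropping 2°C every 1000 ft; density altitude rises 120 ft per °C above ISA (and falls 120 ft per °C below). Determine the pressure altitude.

DA = PA + 120 × (OAT − (15 − 2·PA/1000)) = PA + 120·OAT − 1800 + 0.24·PA = 1.24·PA + 120·OAT − 1800.
So 1.24·PA = 3780 − 120 × 31 + 1800 = 1860.
PA = 1860 / 1.24 = 1500 ft.

1500 ft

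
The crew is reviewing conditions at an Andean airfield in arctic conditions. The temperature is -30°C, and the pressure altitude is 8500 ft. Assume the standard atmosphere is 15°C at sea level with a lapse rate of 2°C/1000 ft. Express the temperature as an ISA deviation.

ISA temperature at 8500 ft = 15 − 2 × (8500/1000) = -2°C.
Deviation = OAT − ISA = -30 − (-2) = -28°C.

ISA-28°C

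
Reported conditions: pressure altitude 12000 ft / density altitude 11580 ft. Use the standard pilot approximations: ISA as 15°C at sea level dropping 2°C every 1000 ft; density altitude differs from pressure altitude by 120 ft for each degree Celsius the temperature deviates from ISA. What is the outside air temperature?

-12.5°C

Density altitude − pressure altitude = 11580 − 12000 = -420 ft.
At 120 ft/°C that is an ISA deviation of -420/120 = -3.5°C.
ISA temperature at 12000 ft = 15 − 2 × (12000/1000) = -9°C.
OAT = ISA + deviation = -9 + (-3.5) = -12.5°C.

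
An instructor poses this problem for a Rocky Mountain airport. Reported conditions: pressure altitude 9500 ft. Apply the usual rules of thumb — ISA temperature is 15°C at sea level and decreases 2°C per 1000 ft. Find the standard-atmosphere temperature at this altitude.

-4°C

ISA temperature = 15 − 2 × (9500/1000) = 15 − 19 = -4°C.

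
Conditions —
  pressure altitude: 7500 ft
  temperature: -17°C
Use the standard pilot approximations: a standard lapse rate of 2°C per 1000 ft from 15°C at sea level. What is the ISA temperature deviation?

ISA temperature at 7500 ft = 15 − 2 × (7500/1000) = 0°C.
Deviation = OAT − ISA = -17 − 0 = -17°C.

ISA-17°C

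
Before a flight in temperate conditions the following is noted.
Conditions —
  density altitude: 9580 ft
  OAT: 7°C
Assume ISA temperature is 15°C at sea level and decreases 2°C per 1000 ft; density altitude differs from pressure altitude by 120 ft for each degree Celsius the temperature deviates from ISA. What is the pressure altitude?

DA = PA + 120 × (OAT − (15 − 2·PA/1000)) = PA + 120·OAT − 1800 + 0.24·PA = 1.24·PA + 120·OAT − 1800.
So 1.24·PA = 9580 − 120 × 7 + 1800 = 10540.
PA = 10540 / 1.24 = 8500 ft.

8500 ft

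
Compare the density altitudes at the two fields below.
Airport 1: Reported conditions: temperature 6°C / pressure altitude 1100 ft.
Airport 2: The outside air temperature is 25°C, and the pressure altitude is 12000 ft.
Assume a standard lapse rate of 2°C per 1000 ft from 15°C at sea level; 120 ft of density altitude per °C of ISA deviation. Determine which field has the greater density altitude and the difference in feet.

Airport 2 by 15796 ft

Airport 1: ISA temp = 12.8°C, deviation -6.8°C, DA = 1100 + 120 × (-6.8) = 284 ft.
Airport 2: ISA temp = -9°C, deviation +34°C, DA = 12000 + 120 × 34 = 16080 ft.
Airport 2 is higher by 16080 − 284 = 15796 ft.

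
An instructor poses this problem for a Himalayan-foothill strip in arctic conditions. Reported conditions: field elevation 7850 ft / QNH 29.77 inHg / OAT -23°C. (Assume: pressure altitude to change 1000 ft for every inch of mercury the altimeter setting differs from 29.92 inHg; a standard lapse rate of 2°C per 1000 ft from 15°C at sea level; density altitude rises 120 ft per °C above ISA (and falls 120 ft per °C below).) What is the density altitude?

5360 ft

Pressure altitude = 7850 + (29.92 − 29.77) × 1000 = 7850 + (+150) = 8000 ft.
ISA temperature at 8000 ft = 15 − 2 × (8000/1000) = -1°C.
ISA deviation = -23 − (-1) = -22°C.
Density altitude = 8000 + 120 × (-22) = 5360 ft.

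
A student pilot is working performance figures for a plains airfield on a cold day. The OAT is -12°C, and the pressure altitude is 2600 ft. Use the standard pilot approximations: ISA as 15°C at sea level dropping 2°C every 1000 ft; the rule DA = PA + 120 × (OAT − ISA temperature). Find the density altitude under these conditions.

ISA temperature at 2600 ft = 15 − 2 × (2600/1000) = 9.8°C.
ISA deviation = -12 − 9.8 = -21.8°C.
Density altitude = 2600 + 120 × (-21.8) = 2600 + (-2616) = -16 ft.

-16 ft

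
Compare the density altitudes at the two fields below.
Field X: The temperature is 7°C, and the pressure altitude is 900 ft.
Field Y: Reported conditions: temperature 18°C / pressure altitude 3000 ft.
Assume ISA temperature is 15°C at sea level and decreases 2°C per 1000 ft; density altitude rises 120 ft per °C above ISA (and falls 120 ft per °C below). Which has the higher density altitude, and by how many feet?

Field Y by 3924 ft

Field X: ISA temp = 13.2°C, deviation -6.2°C, DA = 900 + 120 × (-6.2) = 156 ft.
Field Y: ISA temp = 9°C, deviation +9°C, DA = 3000 + 120 × 9 = 4080 ft.
Field Y is higher by 4080 − 156 = 3924 ft.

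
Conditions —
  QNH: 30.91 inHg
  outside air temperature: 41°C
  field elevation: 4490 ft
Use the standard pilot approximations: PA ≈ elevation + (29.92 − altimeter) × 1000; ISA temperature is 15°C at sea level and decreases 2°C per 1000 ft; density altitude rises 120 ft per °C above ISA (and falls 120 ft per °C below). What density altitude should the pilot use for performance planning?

Pressure altitude = 4490 + (29.92 − 30.91) × 1000 = 4490 + (-990) = 3500 ft.
ISA temperature at 3500 ft = 15 − 2 × (3500/1000) = 8°C.
ISA deviation = 41 − 8 = +33°C.
Density altitude = 3500 + 120 × (33) = 7460 ft.

7460 ft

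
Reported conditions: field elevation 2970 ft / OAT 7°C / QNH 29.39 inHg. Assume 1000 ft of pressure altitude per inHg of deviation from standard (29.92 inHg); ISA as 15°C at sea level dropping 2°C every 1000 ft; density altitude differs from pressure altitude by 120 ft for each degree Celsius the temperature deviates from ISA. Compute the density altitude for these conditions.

Pressure altitude = 2970 + (29.92 − 29.39) × 1000 = 2970 + (+530) = 3500 ft.
ISA temperature at 3500 ft = 15 − 2 × (3500/1000) = 8°C.
ISA deviation = 7 − 8 = -1°C.
Density altitude = 3500 + 120 × (-1) = 3380 ft.

3380 ft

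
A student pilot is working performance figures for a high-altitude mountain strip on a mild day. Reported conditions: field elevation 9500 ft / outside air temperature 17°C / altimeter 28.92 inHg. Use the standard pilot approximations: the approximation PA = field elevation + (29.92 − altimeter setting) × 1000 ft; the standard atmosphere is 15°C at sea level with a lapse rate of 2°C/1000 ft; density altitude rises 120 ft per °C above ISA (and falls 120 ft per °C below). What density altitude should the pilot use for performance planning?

Pressure altitude = 9500 + (29.92 − 28.92) × 1000 = 9500 + (+1000) = 10500 ft.
ISA temperature at 10500 ft = 15 − 2 × (10500/1000) = -6°C.
ISA deviation = 17 − (-6) = +23°C.
Density altitude = 10500 + 120 × (23) = 13260 ft.

13260 ft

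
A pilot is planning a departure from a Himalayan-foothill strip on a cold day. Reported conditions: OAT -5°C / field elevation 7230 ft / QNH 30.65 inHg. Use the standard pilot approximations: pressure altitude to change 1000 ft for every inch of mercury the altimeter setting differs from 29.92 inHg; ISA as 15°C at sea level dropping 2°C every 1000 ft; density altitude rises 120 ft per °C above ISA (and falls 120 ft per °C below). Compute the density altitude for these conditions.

Pressure altitude = 7230 + (29.92 − 30.65) × 1000 = 7230 + (-730) = 6500 ft.
ISA temperature at 6500 ft = 15 − 2 × (6500/1000) = 2°C.
ISA deviation = -5 − 2 = -7°C.
Density altitude = 6500 + 120 × (-7) = 5660 ft.

5660 ft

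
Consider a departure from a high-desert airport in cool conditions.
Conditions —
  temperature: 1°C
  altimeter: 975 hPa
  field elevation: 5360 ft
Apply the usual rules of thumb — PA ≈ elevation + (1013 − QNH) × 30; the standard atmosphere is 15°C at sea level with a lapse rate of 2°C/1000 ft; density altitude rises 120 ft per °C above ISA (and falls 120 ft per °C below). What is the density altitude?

6380 ft

Pressure altitude = 5360 + (1013 − 975) × 30 = 5360 + (+1140) = 6500 ft.
ISA temperature at 6500 ft = 15 − 2 × (6500/1000) = 2°C.
ISA deviation = 1 − 2 = -1°C.
Density altitude = 6500 + 120 × (-1) = 6380 ft.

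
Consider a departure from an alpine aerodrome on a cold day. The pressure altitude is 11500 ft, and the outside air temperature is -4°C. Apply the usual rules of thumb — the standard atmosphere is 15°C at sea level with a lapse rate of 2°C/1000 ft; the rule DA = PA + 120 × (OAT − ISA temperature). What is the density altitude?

11980 ft

ISA temperature at 11500 ft = 15 − 2 × (11500/1000) = -8°C.
ISA deviation = -4 − (-8) = +4°C.
Density altitude = 11500 + 120 × (4) = 11500 + (+480) = 11980 ft.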